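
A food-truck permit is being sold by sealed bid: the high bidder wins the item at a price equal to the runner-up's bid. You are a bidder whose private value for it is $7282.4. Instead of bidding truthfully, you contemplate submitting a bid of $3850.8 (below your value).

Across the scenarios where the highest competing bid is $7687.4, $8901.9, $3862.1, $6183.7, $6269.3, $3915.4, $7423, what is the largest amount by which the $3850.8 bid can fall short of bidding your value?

$7687.4: same outcome either way → loss $0.
$8901.9: same outcome either way → loss $0.
$3862.1: truthful gives $3420.3, deviation gives $0 → loss $3420.3.
$6183.7: truthful gives $1098.7, deviation gives $0 → loss $1098.7.
$6269.3: truthful gives $1013.1, deviation gives $0 → loss $1013.1.
$3915.4: truthful gives $3367, deviation gives $0 → loss $3367.
$7423: same outcome either way → loss $0.
Maximum loss: $3420.3.

$3420.3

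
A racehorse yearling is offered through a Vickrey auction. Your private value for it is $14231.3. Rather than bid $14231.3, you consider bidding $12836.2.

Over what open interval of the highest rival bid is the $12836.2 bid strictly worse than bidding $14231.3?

If the competing bid is below $12836.2, both bids win at the same price — no difference.
If it is above $14231.3, both bids lose — no difference.
If it lies strictly between $12836.2 and $14231.3, bidding your value wins at a price below your value (positive payoff) while bidding $12836.2 loses (payoff 0).
So the deviation strictly hurts on the open interval ($12836.2, $14231.3).

($12836.2, $14231.3)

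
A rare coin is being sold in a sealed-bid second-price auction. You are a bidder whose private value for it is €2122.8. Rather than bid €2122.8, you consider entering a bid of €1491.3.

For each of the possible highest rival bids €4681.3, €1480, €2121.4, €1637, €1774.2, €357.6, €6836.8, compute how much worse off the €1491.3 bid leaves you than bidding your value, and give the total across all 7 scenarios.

The deviation costs you only when the competing bid falls strictly between €1491.3 and €2122.8; elsewhere both bids give the same outcome.
€4681.3: outcomes coincide → loss €0.
€1480: outcomes coincide → loss €0.
€2121.4: truthful payoff €1.4, deviation payoff €0 → loss €1.4.
€1637: truthful payoff €485.8, deviation payoff €0 → loss €485.8.
€1774.2: truthful payoff €348.6, deviation payoff €0 → loss €348.6.
€357.6: outcomes coincide → loss €0.
€6836.8: outcomes coincide → loss €0.
Total loss = €1.4 + €485.8 + €348.6 = €835.8.

€835.8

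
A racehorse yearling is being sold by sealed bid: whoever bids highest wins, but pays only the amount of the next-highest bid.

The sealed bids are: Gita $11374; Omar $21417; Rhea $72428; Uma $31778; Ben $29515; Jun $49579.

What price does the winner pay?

$49579

Highest bid: Rhea at $72428, so Rhea wins.
Second-highest bid: Jun at $49579 — that is the price the winner pays.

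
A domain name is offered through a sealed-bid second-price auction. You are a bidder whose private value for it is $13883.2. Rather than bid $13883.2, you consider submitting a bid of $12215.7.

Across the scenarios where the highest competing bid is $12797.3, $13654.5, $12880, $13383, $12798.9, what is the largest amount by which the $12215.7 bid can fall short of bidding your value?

$1085.9

$12797.3: truthful gives $1085.9, deviation gives $0 → loss $1085.9.
$13654.5: truthful gives $228.7, deviation gives $0 → loss $228.7.
$12880: truthful gives $1003.2, deviation gives $0 → loss $1003.2.
$13383: truthful gives $500.2, deviation gives $0 → loss $500.2.
$12798.9: truthful gives $1084.3, deviation gives $0 → loss $1084.3.
Maximum loss: $1085.9.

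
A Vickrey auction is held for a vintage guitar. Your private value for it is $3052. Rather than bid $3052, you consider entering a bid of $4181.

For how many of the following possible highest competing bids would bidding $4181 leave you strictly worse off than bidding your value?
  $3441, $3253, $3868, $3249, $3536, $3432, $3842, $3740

8

The deviation hurts exactly when the highest competing bid lies strictly between $3052 and $4181 — overbidding then wins at a price above your value.
$3441: inside the interval → strictly worse (loss $389).
$3253: inside the interval → strictly worse (loss $201).
$3868: inside the interval → strictly worse (loss $816).
$3249: inside the interval → strictly worse (loss $197).
$3536: inside the interval → strictly worse (loss $484).
$3432: inside the interval → strictly worse (loss $380).
$3842: inside the interval → strictly worse (loss $790).
$3740: inside the interval → strictly worse (loss $688).
Count: 8.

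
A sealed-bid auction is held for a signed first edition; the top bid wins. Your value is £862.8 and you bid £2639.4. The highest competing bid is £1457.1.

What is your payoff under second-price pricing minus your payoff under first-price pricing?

£1182.3

You have the highest bid, so you win under either rule.
Second-price: pay £1457.1 → payoff −£594.3.
First-price: pay your own bid £2639.4 → payoff −£1776.6.
Difference = −£594.3 − (−£1776.6) = £1182.3.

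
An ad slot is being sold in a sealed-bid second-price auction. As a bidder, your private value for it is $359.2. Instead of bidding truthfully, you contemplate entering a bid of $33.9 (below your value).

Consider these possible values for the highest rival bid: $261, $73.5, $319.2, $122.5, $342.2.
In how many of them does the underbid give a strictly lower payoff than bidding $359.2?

The deviation hurts exactly when the highest competing bid lies strictly between $33.9 and $359.2 — underbidding then forfeits a profitable win.
$261: inside the interval → strictly worse (loss $98.2).
$73.5: inside the interval → strictly worse (loss $285.7).
$319.2: inside the interval → strictly worse (loss $40).
$122.5: inside the interval → strictly worse (loss $236.7).
$342.2: inside the interval → strictly worse (loss $17).
Count: 5.

5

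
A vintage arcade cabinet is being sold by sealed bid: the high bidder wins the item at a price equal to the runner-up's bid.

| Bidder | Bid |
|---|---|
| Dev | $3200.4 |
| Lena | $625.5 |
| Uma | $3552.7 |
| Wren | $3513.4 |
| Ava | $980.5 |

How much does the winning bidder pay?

$3513.4

Highest bid: Uma at $3552.7, so Uma wins.
Second-highest bid: Wren at $3513.4 — that is the price the winner pays.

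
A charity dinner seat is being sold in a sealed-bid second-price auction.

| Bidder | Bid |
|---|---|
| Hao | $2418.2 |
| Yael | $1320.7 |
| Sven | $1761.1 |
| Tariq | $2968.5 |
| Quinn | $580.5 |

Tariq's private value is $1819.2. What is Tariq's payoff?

Highest bid: Tariq at $2968.5, so Tariq wins.
Second-highest bid: Hao at $2418.2 — that is the price the winner pays.
Tariq's payoff = value − price = $1819.2 − $2418.2 = −$599.

−$599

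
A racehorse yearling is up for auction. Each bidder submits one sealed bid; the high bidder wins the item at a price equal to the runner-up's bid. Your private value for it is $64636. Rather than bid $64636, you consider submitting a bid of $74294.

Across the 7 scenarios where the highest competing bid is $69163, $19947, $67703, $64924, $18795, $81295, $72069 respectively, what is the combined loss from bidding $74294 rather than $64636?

$15315

The deviation costs you only when the competing bid falls strictly between $64636 and $74294; elsewhere both bids give the same outcome.
$69163: truthful payoff $0, deviation payoff −$4527 → loss $4527.
$19947: outcomes coincide → loss $0.
$67703: truthful payoff $0, deviation payoff −$3067 → loss $3067.
$64924: truthful payoff $0, deviation payoff −$288 → loss $288.
$18795: outcomes coincide → loss $0.
$81295: outcomes coincide → loss $0.
$72069: truthful payoff $0, deviation payoff −$7433 → loss $7433.
Total loss = $4527 + $3067 + $288 + $7433 = $15315.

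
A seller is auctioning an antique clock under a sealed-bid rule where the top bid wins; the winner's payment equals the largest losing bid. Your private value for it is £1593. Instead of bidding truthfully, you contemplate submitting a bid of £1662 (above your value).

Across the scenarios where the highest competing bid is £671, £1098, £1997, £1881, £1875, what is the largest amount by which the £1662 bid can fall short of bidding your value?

£671: same outcome either way → loss £0.
£1098: same outcome either way → loss £0.
£1997: same outcome either way → loss £0.
£1881: same outcome either way → loss £0.
£1875: same outcome either way → loss £0.
Maximum loss: £0.

£0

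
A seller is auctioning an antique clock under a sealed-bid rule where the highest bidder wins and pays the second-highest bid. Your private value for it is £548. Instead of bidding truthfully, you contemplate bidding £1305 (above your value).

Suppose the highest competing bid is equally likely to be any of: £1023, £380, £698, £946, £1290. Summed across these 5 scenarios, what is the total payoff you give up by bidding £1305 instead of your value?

£1765

The deviation costs you only when the competing bid falls strictly between £548 and £1305; elsewhere both bids give the same outcome.
£1023: truthful payoff £0, deviation payoff −£475 → loss £475.
£380: outcomes coincide → loss £0.
£698: truthful payoff £0, deviation payoff −£150 → loss £150.
£946: truthful payoff £0, deviation payoff −£398 → loss £398.
£1290: truthful payoff £0, deviation payoff −£742 → loss £742.
Total loss = £475 + £150 + £398 + £742 = £1765.
Truthful bidding weakly dominates here: raising your bid can only win items priced above your value, and lowering it can only forfeit items priced below.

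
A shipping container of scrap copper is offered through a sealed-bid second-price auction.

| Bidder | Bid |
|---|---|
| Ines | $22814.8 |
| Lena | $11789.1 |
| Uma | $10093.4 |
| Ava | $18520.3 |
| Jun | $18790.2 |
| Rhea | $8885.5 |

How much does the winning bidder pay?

Highest bid: Ines at $22814.8, so Ines wins.
Second-highest bid: Jun at $18790.2 — that is the price the winner pays.

$18790.2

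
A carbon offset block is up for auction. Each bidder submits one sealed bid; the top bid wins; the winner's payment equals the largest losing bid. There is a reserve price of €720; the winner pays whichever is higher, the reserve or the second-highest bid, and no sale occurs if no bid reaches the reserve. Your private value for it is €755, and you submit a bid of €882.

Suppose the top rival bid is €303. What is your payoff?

€35

Your bid €882 is the highest and exceeds the reserve.
Price = max(second-highest bid, reserve) = max(€303, €720) = €720.
Payoff = €755 − €720 = €35.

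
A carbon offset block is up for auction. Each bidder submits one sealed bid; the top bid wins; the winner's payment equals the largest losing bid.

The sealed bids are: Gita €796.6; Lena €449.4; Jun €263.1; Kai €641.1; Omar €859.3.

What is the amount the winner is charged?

€796.6

Highest bid: Omar at €859.3, so Omar wins.
Second-highest bid: Gita at €796.6 — that is the price the winner pays.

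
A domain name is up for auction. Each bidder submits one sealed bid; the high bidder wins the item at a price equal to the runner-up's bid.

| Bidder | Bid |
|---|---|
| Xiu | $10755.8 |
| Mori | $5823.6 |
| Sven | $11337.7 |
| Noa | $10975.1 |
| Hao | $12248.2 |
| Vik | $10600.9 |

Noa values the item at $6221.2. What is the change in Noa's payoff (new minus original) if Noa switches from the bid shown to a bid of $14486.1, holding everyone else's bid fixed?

The highest bid among the other bidders is $12248.2; Noa's bid doesn't change that.
Original bid $10975.1: Noa is not highest (top rival bid is $12248.2); payoff $0.
Alternative bid $14486.1: Noa is highest, pays the top rival bid $12248.2; payoff $6221.2 − $12248.2 = −$6027.
Change in payoff = −$6027 − ($0) = −$6027.

−$6027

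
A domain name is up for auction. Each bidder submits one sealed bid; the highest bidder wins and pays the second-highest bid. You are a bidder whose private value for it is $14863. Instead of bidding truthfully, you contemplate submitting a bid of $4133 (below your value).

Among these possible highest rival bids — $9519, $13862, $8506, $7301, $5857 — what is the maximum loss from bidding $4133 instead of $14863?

$9006

$9519: truthful gives $5344, deviation gives $0 → loss $5344.
$13862: truthful gives $1001, deviation gives $0 → loss $1001.
$8506: truthful gives $6357, deviation gives $0 → loss $6357.
$7301: truthful gives $7562, deviation gives $0 → loss $7562.
$5857: truthful gives $9006, deviation gives $0 → loss $9006.
Maximum loss: $9006.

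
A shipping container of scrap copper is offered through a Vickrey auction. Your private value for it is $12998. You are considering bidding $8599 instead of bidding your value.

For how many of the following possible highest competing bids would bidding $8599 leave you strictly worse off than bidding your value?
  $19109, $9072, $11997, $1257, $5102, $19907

The deviation hurts exactly when the highest competing bid lies strictly between $8599 and $12998 — underbidding then forfeits a profitable win.
$19109: above both → same outcome either way.
$9072: inside the interval → strictly worse (loss $3926).
$11997: inside the interval → strictly worse (loss $1001).
$1257: below both → same outcome either way.
$5102: below both → same outcome either way.
$19907: above both → same outcome either way.
Count: 2.

2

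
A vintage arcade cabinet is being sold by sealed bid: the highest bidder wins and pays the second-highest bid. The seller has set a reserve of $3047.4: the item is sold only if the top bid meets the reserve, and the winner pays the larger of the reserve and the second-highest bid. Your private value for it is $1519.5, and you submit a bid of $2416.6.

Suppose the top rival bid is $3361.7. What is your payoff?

$0

Your bid $2416.6 is below the highest competing bid $3361.7, so you lose. Payoff $0.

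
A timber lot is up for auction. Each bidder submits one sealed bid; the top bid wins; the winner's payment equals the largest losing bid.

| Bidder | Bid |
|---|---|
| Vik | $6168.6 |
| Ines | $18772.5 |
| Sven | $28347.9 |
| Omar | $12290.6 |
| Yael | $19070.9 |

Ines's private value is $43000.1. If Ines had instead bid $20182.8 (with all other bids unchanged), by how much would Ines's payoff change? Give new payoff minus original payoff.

The highest bid among the other bidders is $28347.9; Ines's bid doesn't change that.
Original bid $18772.5: Ines is not highest (top rival bid is $28347.9); payoff $0.
Alternative bid $20182.8: Ines is not highest (top rival bid is $28347.9); payoff $0.
Change in payoff = $0 − ($0) = $0.

$0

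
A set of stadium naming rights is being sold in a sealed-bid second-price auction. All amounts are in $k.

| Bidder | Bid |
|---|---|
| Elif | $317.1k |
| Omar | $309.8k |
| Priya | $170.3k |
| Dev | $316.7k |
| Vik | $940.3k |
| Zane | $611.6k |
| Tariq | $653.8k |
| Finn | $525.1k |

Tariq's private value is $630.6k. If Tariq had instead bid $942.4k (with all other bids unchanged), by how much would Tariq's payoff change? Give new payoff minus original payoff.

−$309.7k

The highest bid among the other bidders is $940.3k; Tariq's bid doesn't change that.
Original bid $653.8k: Tariq is not highest (top rival bid is $940.3k); payoff $0k.
Alternative bid $942.4k: Tariq is highest, pays the top rival bid $940.3k; payoff $630.6k − $940.3k = −$309.7k.
Change in payoff = −$309.7k − ($0k) = −$309.7k.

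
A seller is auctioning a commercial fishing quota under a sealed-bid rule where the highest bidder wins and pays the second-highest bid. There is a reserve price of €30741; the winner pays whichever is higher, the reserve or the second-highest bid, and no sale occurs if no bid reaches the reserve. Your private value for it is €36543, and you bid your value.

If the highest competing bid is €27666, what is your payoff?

Your bid €36543 is the highest and exceeds the reserve.
Price = max(second-highest bid, reserve) = max(€27666, €30741) = €30741.
Payoff = €36543 − €30741 = €5802.

€5802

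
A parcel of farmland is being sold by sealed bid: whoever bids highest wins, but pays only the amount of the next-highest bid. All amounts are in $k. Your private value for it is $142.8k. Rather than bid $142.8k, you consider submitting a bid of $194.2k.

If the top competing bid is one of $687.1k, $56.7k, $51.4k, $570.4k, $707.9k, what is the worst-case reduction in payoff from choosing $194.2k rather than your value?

$0k

$687.1k: same outcome either way → loss $0k.
$56.7k: same outcome either way → loss $0k.
$51.4k: same outcome either way → loss $0k.
$570.4k: same outcome either way → loss $0k.
$707.9k: same outcome either way → loss $0k.
Maximum loss: $0k.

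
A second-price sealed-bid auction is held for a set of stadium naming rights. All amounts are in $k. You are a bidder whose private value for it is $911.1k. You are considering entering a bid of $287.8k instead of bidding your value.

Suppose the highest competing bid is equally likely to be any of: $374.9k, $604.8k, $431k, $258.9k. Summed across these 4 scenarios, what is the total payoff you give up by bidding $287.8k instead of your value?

$1322.6k

The deviation costs you only when the competing bid falls strictly between $287.8k and $911.1k; elsewhere both bids give the same outcome.
$374.9k: truthful payoff $536.2k, deviation payoff $0k → loss $536.2k.
$604.8k: truthful payoff $306.3k, deviation payoff $0k → loss $306.3k.
$431k: truthful payoff $480.1k, deviation payoff $0k → loss $480.1k.
$258.9k: outcomes coincide → loss $0k.
Total loss = $536.2k + $306.3k + $480.1k = $1322.6k.
Truthful bidding weakly dominates here: raising your bid can only win items priced above your value, and lowering it can only forfeit items priced below.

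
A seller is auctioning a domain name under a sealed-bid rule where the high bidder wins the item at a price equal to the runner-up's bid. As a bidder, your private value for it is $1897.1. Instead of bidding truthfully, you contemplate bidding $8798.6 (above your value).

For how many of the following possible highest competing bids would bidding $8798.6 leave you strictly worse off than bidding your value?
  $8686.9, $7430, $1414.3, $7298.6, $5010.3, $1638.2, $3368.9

The deviation hurts exactly when the highest competing bid lies strictly between $1897.1 and $8798.6 — overbidding then wins at a price above your value.
$8686.9: inside the interval → strictly worse (loss $6789.8).
$7430: inside the interval → strictly worse (loss $5532.9).
$1414.3: below both → same outcome either way.
$7298.6: inside the interval → strictly worse (loss $5401.5).
$5010.3: inside the interval → strictly worse (loss $3113.2).
$1638.2: below both → same outcome either way.
$3368.9: inside the interval → strictly worse (loss $1471.8).
Count: 5.

5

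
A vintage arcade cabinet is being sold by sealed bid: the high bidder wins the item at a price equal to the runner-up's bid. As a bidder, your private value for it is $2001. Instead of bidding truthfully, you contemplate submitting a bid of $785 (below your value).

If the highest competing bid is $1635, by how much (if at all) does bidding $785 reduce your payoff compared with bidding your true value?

Bidding your value $2001: you win (since $2001 > $1635) and pay $1635. Payoff $366.
Bidding $785: you lose. Payoff $0.
The competing bid $1635 lies between your shaded bid and your value, so underbidding forfeits an item you could have won at a profitable price.
Loss from deviating = $366 − ($0) = $366.
Because the price is fixed by the runner-up's bid, deviating from your value can only change a good outcome into a bad one — never the reverse.

$366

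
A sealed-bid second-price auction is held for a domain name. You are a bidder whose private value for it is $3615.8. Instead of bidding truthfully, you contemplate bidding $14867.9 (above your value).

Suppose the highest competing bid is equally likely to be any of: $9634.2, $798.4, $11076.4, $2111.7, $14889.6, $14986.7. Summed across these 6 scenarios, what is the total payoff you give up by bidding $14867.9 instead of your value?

$13479

The deviation costs you only when the competing bid falls strictly between $3615.8 and $14867.9; elsewhere both bids give the same outcome.
$9634.2: truthful payoff $0, deviation payoff −$6018.4 → loss $6018.4.
$798.4: outcomes coincide → loss $0.
$11076.4: truthful payoff $0, deviation payoff −$7460.6 → loss $7460.6.
$2111.7: outcomes coincide → loss $0.
$14889.6: outcomes coincide → loss $0.
$14986.7: outcomes coincide → loss $0.
Total loss = $6018.4 + $7460.6 = $13479.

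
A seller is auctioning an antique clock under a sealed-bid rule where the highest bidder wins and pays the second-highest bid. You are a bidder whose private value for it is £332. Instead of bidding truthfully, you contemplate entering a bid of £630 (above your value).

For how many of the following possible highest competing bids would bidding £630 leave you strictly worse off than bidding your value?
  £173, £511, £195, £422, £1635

2

The deviation hurts exactly when the highest competing bid lies strictly between £332 and £630 — overbidding then wins at a price above your value.
£173: below both → same outcome either way.
£511: inside the interval → strictly worse (loss £179).
£195: below both → same outcome either way.
£422: inside the interval → strictly worse (loss £90).
£1635: above both → same outcome either way.
Count: 2.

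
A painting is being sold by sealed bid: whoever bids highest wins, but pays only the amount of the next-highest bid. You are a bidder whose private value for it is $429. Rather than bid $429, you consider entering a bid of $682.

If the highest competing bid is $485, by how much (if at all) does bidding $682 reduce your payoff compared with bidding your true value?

Bidding your value $429: you lose (since $429 < $485). Payoff $0.
Bidding $682: you win and pay $485. Payoff $429 − $485 = −$56.
The competing bid $485 lies between your value and your inflated bid, so overbidding wins an item priced above your value.
Loss from deviating = $0 − (−$56) = $56.

$56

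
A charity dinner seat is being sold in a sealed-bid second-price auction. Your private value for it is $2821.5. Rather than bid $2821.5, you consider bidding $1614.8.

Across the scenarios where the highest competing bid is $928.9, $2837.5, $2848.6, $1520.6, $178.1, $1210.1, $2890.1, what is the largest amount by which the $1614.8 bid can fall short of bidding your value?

$0

$928.9: same outcome either way → loss $0.
$2837.5: same outcome either way → loss $0.
$2848.6: same outcome either way → loss $0.
$1520.6: same outcome either way → loss $0.
$178.1: same outcome either way → loss $0.
$1210.1: same outcome either way → loss $0.
$2890.1: same outcome either way → loss $0.
Maximum loss: $0.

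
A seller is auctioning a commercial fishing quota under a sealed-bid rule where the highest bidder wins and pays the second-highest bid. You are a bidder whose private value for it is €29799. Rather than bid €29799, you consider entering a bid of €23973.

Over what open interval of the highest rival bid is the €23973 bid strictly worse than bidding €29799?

(€23973, €29799)

If the competing bid is below €23973, both bids win at the same price — no difference.
If it is above €29799, both bids lose — no difference.
If it lies strictly between €23973 and €29799, bidding your value wins at a price below your value (positive payoff) while bidding €23973 loses (payoff 0).
So the deviation strictly hurts on the open interval (€23973, €29799).
In a second-price auction your bid sets only whether you win, not what you pay, so bidding your true value is weakly dominant.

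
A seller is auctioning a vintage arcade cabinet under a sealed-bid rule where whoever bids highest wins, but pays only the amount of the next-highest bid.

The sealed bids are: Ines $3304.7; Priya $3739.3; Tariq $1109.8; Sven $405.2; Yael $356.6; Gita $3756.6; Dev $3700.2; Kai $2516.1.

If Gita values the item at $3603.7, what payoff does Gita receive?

−$135.6

Highest bid: Gita at $3756.6, so Gita wins.
Second-highest bid: Priya at $3739.3 — that is the price the winner pays.
Gita's payoff = value − price = $3603.7 − $3739.3 = −$135.6.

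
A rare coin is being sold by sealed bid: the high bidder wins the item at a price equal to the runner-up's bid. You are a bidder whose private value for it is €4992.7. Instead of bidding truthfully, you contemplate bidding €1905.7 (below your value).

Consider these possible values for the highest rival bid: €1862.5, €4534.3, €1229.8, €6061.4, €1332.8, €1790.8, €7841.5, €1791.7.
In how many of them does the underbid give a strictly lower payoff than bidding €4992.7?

The deviation hurts exactly when the highest competing bid lies strictly between €1905.7 and €4992.7 — underbidding then forfeits a profitable win.
€1862.5: below both → same outcome either way.
€4534.3: inside the interval → strictly worse (loss €458.4).
€1229.8: below both → same outcome either way.
€6061.4: above both → same outcome either way.
€1332.8: below both → same outcome either way.
€1790.8: below both → same outcome either way.
€7841.5: above both → same outcome either way.
€1791.7: below both → same outcome either way.
Count: 1.

1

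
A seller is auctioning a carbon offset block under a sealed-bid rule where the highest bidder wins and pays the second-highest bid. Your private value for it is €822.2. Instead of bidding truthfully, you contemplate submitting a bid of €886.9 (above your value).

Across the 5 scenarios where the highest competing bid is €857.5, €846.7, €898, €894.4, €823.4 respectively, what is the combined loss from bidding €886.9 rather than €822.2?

The deviation costs you only when the competing bid falls strictly between €822.2 and €886.9; elsewhere both bids give the same outcome.
€857.5: truthful payoff €0, deviation payoff −€35.3 → loss €35.3.
€846.7: truthful payoff €0, deviation payoff −€24.5 → loss €24.5.
€898: outcomes coincide → loss €0.
€894.4: outcomes coincide → loss €0.
€823.4: truthful payoff €0, deviation payoff −€1.2 → loss €1.2.
Total loss = €35.3 + €24.5 + €1.2 = €61.

€61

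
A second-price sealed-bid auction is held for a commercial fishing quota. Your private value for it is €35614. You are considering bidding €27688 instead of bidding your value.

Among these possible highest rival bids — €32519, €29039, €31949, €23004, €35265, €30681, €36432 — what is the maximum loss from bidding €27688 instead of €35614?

€6575

€32519: truthful gives €3095, deviation gives €0 → loss €3095.
€29039: truthful gives €6575, deviation gives €0 → loss €6575.
€31949: truthful gives €3665, deviation gives €0 → loss €3665.
€23004: same outcome either way → loss €0.
€35265: truthful gives €349, deviation gives €0 → loss €349.
€30681: truthful gives €4933, deviation gives €0 → loss €4933.
€36432: same outcome either way → loss €0.
Maximum loss: €6575.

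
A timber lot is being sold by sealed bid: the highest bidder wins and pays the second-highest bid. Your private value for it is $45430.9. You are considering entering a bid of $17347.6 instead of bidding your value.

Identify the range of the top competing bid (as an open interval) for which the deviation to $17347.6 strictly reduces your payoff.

If the competing bid is below $17347.6, both bids win at the same price — no difference.
If it is above $45430.9, both bids lose — no difference.
If it lies strictly between $17347.6 and $45430.9, bidding your value wins at a price below your value (positive payoff) while bidding $17347.6 loses (payoff 0).
So the deviation strictly hurts on the open interval ($17347.6, $45430.9).

($17347.6, $45430.9)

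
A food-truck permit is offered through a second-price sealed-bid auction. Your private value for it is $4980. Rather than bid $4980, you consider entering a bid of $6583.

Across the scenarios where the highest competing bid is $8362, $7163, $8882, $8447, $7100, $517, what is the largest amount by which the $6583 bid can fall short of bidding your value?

$8362: same outcome either way → loss $0.
$7163: same outcome either way → loss $0.
$8882: same outcome either way → loss $0.
$8447: same outcome either way → loss $0.
$7100: same outcome either way → loss $0.
$517: same outcome either way → loss $0.
Maximum loss: $0.

$0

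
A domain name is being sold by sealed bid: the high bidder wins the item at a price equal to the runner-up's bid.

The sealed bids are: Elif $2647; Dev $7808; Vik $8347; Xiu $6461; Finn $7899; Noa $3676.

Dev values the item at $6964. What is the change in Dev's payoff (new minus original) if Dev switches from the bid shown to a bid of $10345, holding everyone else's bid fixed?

−$1383

The highest bid among the other bidders is $8347; Dev's bid doesn't change that.
Original bid $7808: Dev is not highest (top rival bid is $8347); payoff $0.
Alternative bid $10345: Dev is highest, pays the top rival bid $8347; payoff $6964 − $8347 = −$1383.
Change in payoff = −$1383 − ($0) = −$1383.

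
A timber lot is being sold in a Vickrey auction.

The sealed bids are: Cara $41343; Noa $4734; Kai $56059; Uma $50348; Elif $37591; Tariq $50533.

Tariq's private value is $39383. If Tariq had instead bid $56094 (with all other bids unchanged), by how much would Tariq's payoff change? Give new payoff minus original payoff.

The highest bid among the other bidders is $56059; Tariq's bid doesn't change that.
Original bid $50533: Tariq is not highest (top rival bid is $56059); payoff $0.
Alternative bid $56094: Tariq is highest, pays the top rival bid $56059; payoff $39383 − $56059 = −$16676.
Change in payoff = −$16676 − ($0) = −$16676.

−$16676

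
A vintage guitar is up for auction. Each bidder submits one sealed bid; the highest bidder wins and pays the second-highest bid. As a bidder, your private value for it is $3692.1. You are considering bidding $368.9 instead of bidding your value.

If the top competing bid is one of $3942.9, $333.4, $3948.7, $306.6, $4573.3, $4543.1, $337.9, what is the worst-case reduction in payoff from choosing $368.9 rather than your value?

$0

$3942.9: same outcome either way → loss $0.
$333.4: same outcome either way → loss $0.
$3948.7: same outcome either way → loss $0.
$306.6: same outcome either way → loss $0.
$4573.3: same outcome either way → loss $0.
$4543.1: same outcome either way → loss $0.
$337.9: same outcome either way → loss $0.
Maximum loss: $0.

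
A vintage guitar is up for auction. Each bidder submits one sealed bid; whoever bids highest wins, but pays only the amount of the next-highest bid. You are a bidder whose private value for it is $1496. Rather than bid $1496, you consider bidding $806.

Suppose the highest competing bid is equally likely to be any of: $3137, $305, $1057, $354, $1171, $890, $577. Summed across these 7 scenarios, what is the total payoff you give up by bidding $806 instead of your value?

$1370

The deviation costs you only when the competing bid falls strictly between $806 and $1496; elsewhere both bids give the same outcome.
$3137: outcomes coincide → loss $0.
$305: outcomes coincide → loss $0.
$1057: truthful payoff $439, deviation payoff $0 → loss $439.
$354: outcomes coincide → loss $0.
$1171: truthful payoff $325, deviation payoff $0 → loss $325.
$890: truthful payoff $606, deviation payoff $0 → loss $606.
$577: outcomes coincide → loss $0.
Total loss = $439 + $325 + $606 = $1370.
Truthful bidding weakly dominates here: raising your bid can only win items priced above your value, and lowering it can only forfeit items priced below.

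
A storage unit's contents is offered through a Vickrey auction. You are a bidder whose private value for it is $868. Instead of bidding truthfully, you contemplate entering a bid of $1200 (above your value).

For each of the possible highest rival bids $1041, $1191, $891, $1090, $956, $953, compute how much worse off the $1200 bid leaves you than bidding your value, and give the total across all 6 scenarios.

The deviation costs you only when the competing bid falls strictly between $868 and $1200; elsewhere both bids give the same outcome.
$1041: truthful payoff $0, deviation payoff −$173 → loss $173.
$1191: truthful payoff $0, deviation payoff −$323 → loss $323.
$891: truthful payoff $0, deviation payoff −$23 → loss $23.
$1090: truthful payoff $0, deviation payoff −$222 → loss $222.
$956: truthful payoff $0, deviation payoff −$88 → loss $88.
$953: truthful payoff $0, deviation payoff −$85 → loss $85.
Total loss = $173 + $323 + $23 + $222 + $88 + $85 = $914.

$914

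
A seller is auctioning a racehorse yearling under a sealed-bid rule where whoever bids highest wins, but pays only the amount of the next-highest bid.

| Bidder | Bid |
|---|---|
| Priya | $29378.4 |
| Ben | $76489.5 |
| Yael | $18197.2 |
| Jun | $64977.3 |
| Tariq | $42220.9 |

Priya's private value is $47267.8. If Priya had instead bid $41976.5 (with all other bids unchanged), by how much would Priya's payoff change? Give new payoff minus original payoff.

The highest bid among the other bidders is $76489.5; Priya's bid doesn't change that.
Original bid $29378.4: Priya is not highest (top rival bid is $76489.5); payoff $0.
Alternative bid $41976.5: Priya is not highest (top rival bid is $76489.5); payoff $0.
Change in payoff = $0 − ($0) = $0.

$0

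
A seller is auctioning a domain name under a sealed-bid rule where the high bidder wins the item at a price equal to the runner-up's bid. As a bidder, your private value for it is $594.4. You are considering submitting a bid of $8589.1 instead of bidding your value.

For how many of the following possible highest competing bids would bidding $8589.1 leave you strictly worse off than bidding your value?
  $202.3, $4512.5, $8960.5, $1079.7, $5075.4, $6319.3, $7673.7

5

The deviation hurts exactly when the highest competing bid lies strictly between $594.4 and $8589.1 — overbidding then wins at a price above your value.
$202.3: below both → same outcome either way.
$4512.5: inside the interval → strictly worse (loss $3918.1).
$8960.5: above both → same outcome either way.
$1079.7: inside the interval → strictly worse (loss $485.3).
$5075.4: inside the interval → strictly worse (loss $4481).
$6319.3: inside the interval → strictly worse (loss $5724.9).
$7673.7: inside the interval → strictly worse (loss $7079.3).
Count: 5.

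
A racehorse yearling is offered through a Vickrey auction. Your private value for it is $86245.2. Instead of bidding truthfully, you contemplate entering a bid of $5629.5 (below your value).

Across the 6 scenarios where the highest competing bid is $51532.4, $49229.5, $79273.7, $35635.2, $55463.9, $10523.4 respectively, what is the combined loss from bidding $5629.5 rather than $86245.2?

$235813.1

The deviation costs you only when the competing bid falls strictly between $5629.5 and $86245.2; elsewhere both bids give the same outcome.
$51532.4: truthful payoff $34712.8, deviation payoff $0 → loss $34712.8.
$49229.5: truthful payoff $37015.7, deviation payoff $0 → loss $37015.7.
$79273.7: truthful payoff $6971.5, deviation payoff $0 → loss $6971.5.
$35635.2: truthful payoff $50610, deviation payoff $0 → loss $50610.
$55463.9: truthful payoff $30781.3, deviation payoff $0 → loss $30781.3.
$10523.4: truthful payoff $75721.8, deviation payoff $0 → loss $75721.8.
Total loss = $34712.8 + $37015.7 + $6971.5 + $50610 + $30781.3 + $75721.8 = $235813.1.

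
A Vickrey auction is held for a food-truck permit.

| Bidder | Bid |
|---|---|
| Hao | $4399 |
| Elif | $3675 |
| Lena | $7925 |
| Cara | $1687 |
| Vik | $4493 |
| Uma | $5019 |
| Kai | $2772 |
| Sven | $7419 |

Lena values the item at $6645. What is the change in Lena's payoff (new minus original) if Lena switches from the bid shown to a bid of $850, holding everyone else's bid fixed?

The highest bid among the other bidders is $7419; Lena's bid doesn't change that.
Original bid $7925: Lena is highest, pays the top rival bid $7419; payoff $6645 − $7419 = −$774.
Alternative bid $850: Lena is not highest (top rival bid is $7419); payoff $0.
Change in payoff = $0 − (−$774) = $774.

$774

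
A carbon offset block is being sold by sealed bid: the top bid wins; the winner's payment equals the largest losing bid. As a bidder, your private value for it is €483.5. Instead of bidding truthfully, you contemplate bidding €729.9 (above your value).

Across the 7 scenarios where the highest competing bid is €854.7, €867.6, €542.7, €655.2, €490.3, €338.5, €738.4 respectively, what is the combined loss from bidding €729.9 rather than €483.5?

€237.7

The deviation costs you only when the competing bid falls strictly between €483.5 and €729.9; elsewhere both bids give the same outcome.
€854.7: outcomes coincide → loss €0.
€867.6: outcomes coincide → loss €0.
€542.7: truthful payoff €0, deviation payoff −€59.2 → loss €59.2.
€655.2: truthful payoff €0, deviation payoff −€171.7 → loss €171.7.
€490.3: truthful payoff €0, deviation payoff −€6.8 → loss €6.8.
€338.5: outcomes coincide → loss €0.
€738.4: outcomes coincide → loss €0.
Total loss = €59.2 + €171.7 + €6.8 = €237.7.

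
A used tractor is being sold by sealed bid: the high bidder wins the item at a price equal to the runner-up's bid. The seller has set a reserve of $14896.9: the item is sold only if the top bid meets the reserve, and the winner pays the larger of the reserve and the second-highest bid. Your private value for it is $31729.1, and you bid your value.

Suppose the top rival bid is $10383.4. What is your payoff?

Your bid $31729.1 is the highest and exceeds the reserve.
Price = max(second-highest bid, reserve) = max($10383.4, $14896.9) = $14896.9.
Payoff = $31729.1 − $14896.9 = $16832.2.

$16832.2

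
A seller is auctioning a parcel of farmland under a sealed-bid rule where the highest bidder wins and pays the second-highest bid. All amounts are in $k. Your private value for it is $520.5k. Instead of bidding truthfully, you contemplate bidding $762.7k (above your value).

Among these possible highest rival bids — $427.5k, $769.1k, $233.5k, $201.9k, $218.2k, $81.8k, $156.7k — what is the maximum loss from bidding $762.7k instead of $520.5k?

$427.5k: same outcome either way → loss $0k.
$769.1k: same outcome either way → loss $0k.
$233.5k: same outcome either way → loss $0k.
$201.9k: same outcome either way → loss $0k.
$218.2k: same outcome either way → loss $0k.
$81.8k: same outcome either way → loss $0k.
$156.7k: same outcome either way → loss $0k.
Maximum loss: $0k.

$0k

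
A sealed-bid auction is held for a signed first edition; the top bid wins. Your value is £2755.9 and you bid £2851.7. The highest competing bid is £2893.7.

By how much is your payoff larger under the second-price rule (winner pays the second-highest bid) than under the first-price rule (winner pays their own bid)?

Your bid £2851.7 is below £2893.7, so you lose under either rule.
Payoff is £0 in both cases; difference = £0.

£0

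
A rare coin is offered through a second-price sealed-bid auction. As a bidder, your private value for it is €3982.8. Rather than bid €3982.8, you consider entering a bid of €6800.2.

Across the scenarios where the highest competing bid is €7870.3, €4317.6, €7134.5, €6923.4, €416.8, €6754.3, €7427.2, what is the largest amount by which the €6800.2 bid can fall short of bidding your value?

€7870.3: same outcome either way → loss €0.
€4317.6: truthful gives €0, deviation gives −€334.8 → loss €334.8.
€7134.5: same outcome either way → loss €0.
€6923.4: same outcome either way → loss €0.
€416.8: same outcome either way → loss €0.
€6754.3: truthful gives €0, deviation gives −€2771.5 → loss €2771.5.
€7427.2: same outcome either way → loss €0.
Maximum loss: €2771.5.

€2771.5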